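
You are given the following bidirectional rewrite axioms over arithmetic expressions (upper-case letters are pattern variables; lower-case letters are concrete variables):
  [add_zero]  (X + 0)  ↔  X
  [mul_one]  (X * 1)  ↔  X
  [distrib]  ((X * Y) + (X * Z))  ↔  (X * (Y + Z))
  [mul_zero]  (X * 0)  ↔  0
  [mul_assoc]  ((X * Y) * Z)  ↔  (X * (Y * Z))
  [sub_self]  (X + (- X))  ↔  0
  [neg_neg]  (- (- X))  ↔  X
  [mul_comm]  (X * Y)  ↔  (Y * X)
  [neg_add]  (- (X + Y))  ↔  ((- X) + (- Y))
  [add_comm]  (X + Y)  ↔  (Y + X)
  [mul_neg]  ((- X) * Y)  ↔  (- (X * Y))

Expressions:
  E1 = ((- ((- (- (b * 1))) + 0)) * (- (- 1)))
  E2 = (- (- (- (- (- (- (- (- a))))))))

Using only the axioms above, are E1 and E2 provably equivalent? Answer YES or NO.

The axioms are sound identities: if E1 ↔* E2 then E1 and E2 evaluate identically under any assignment.
Under a=0, b=1: E1 evaluates to -1, E2 to 0. Distinct ⇒ no rewrite sequence connects them.

NO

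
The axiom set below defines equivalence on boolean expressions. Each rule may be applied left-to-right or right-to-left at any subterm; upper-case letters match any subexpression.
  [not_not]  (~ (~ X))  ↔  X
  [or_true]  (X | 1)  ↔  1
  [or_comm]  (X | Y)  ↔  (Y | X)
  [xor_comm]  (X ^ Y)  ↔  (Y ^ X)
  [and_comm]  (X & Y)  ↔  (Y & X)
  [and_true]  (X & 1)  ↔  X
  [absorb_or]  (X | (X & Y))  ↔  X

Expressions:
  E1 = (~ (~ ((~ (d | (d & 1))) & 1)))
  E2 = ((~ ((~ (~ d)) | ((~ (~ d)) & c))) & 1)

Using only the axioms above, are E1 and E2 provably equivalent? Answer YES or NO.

YES

1. [and_true →] ((~ (d | (d & 1))) & 1)  →  (~ (d | (d & 1)));  E1 = (~ (~ (~ (d | (d & 1)))))
2. [absorb_or →] (d | (d & 1))  →  d;  E1 = (~ (~ (~ d)))
3. [and_true ←] (~ (~ (~ d)))  →  ((~ (~ (~ d))) & 1)
4. [absorb_or ←] (~ (~ d))  →  ((~ (~ d)) | ((~ (~ d)) & c));  this is E2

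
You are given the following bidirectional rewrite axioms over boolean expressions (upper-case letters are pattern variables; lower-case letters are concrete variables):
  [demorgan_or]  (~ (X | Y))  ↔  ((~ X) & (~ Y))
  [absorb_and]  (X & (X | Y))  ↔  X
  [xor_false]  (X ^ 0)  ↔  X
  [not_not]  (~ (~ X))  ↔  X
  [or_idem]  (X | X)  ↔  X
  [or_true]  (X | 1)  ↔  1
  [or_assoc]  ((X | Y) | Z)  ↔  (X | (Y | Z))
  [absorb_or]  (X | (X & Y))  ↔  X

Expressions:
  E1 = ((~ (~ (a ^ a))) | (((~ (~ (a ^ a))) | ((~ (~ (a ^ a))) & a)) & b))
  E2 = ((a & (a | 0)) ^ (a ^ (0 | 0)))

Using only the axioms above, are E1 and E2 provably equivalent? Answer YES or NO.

YES

step 1: absorb_or (→) rewrites ((~ (~ (a ^ a))) | ((~ (~ (a ^ a))) & a)) into (~ (~ (a ^ a))), now ((~ (~ (a ^ a))) | ((~ (~ (a ^ a))) & b))
step 2: absorb_or (→) rewrites ((~ (~ (a ^ a))) | ((~ (~ (a ^ a))) & b)) into (~ (~ (a ^ a)))
step 3: not_not (→) rewrites (~ (~ (a ^ a))) into (a ^ a)
step 4: absorb_and (←) rewrites a into (a & (a | 0)), now ((a & (a | 0)) ^ a)
step 5: xor_false (←) rewrites a into (a ^ 0), now ((a & (a | 0)) ^ (a ^ 0))
step 6: or_idem (←) rewrites 0 into (0 | 0), which is E2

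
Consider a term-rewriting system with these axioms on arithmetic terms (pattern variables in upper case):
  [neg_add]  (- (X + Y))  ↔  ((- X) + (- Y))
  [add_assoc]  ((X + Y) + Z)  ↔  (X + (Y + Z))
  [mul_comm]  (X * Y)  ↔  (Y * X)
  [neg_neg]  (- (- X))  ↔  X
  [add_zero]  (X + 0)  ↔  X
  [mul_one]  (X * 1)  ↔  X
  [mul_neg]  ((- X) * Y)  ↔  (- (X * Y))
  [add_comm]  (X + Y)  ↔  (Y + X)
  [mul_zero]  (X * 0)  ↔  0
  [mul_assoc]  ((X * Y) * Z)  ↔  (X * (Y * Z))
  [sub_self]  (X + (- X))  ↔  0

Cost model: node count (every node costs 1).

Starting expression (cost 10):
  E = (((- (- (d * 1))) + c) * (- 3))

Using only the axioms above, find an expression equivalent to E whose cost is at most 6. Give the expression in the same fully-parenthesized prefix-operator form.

((- 3) * (d + c))   [cost 6]

1. [mul_comm →] (((- (- (d * 1))) + c) * (- 3))  →  ((- 3) * ((- (- (d * 1))) + c))
2. [neg_neg →] (- (- (d * 1)))  →  (d * 1);  E = ((- 3) * ((d * 1) + c))
3. [mul_one →] (d * 1)  →  d;  cost 6 ≤ 6, done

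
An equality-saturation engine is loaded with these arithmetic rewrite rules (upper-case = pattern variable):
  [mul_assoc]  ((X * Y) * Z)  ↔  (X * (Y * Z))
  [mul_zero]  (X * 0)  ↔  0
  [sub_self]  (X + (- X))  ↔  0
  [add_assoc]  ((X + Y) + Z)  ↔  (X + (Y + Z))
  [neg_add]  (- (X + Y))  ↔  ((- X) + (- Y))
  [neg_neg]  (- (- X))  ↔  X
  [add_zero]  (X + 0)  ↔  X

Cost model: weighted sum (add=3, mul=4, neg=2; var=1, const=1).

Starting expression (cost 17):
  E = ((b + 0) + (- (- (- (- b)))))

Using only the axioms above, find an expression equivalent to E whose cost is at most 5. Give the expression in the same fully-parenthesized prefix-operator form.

(b + b)   [cost 5]

(1) (- (- (- b)))  =[neg_neg →]=  (- b)    ⊢ ((b + 0) + (- (- b)))
(2) (b + 0)  =[add_zero →]=  b    ⊢ (b + (- (- b)))
(3) (- (- b))  =[neg_neg →]=  b    ⊢ cost 5, within 5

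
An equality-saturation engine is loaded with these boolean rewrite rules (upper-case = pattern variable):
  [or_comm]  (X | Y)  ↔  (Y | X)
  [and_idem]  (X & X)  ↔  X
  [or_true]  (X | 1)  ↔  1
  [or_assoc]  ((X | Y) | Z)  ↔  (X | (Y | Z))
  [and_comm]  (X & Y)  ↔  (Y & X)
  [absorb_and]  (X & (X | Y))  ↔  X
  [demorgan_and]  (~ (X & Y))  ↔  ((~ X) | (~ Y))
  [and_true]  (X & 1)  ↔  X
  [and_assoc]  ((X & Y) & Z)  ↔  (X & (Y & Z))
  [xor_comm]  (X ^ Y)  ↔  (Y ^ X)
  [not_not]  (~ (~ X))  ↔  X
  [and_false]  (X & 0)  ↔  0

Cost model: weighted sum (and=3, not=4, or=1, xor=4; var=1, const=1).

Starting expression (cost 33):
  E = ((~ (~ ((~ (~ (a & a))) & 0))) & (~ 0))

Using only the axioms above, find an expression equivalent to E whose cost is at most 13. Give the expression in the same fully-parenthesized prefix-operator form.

(1) (a & a)  =[and_idem →]=  a    ⊢ ((~ (~ ((~ (~ a)) & 0))) & (~ 0))
(2) (~ (~ ((~ (~ a)) & 0)))  =[not_not →]=  ((~ (~ a)) & 0)    ⊢ (((~ (~ a)) & 0) & (~ 0))
(3) (~ (~ a))  =[not_not →]=  a    ⊢ cost 13, within 13

((a & 0) & (~ 0))   [cost 13]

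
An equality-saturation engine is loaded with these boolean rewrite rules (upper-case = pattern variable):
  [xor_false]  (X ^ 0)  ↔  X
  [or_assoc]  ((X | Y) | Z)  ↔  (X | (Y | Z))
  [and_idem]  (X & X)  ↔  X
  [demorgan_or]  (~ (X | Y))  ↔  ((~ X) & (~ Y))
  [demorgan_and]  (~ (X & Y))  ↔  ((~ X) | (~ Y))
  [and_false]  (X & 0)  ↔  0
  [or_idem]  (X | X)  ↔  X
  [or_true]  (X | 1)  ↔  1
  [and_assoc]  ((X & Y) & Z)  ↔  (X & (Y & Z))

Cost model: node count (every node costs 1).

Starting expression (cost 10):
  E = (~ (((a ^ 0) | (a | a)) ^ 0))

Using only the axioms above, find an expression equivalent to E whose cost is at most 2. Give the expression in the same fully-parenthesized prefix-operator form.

(~ a)   [cost 2]

(1) (((a ^ 0) | (a | a)) ^ 0)  =[xor_false →]=  ((a ^ 0) | (a | a))    ⊢ (~ ((a ^ 0) | (a | a)))
(2) (a | a)  =[or_idem →]=  a    ⊢ (~ ((a ^ 0) | a))
(3) (a ^ 0)  =[xor_false →]=  a    ⊢ (~ (a | a))
(4) (a | a)  =[or_idem →]=  a    ⊢ cost 2, within 2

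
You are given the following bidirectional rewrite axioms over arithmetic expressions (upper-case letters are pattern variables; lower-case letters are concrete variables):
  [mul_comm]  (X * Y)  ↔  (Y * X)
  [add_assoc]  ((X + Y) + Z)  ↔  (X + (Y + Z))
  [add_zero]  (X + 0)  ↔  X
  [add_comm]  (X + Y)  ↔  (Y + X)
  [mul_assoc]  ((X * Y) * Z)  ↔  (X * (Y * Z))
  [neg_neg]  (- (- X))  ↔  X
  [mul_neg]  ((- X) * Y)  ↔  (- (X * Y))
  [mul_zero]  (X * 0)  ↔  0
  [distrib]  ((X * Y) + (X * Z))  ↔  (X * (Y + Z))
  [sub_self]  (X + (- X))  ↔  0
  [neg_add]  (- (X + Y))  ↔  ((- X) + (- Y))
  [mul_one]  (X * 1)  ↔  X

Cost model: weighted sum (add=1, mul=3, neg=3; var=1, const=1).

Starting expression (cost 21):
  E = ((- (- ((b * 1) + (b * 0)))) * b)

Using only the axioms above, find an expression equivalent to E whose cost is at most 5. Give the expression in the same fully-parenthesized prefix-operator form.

step 1: neg_neg (→) rewrites (- (- ((b * 1) + (b * 0)))) into ((b * 1) + (b * 0)), now (((b * 1) + (b * 0)) * b)
step 2: distrib (→) rewrites ((b * 1) + (b * 0)) into (b * (1 + 0)), now ((b * (1 + 0)) * b)
step 3: add_zero (→) rewrites (1 + 0) into 1, now ((b * 1) * b)
step 4: mul_comm (→) rewrites ((b * 1) * b) into (b * (b * 1))
step 5: mul_one (→) rewrites (b * 1) into b, reaching cost 5 (bound 5)

(b * b)   [cost 5]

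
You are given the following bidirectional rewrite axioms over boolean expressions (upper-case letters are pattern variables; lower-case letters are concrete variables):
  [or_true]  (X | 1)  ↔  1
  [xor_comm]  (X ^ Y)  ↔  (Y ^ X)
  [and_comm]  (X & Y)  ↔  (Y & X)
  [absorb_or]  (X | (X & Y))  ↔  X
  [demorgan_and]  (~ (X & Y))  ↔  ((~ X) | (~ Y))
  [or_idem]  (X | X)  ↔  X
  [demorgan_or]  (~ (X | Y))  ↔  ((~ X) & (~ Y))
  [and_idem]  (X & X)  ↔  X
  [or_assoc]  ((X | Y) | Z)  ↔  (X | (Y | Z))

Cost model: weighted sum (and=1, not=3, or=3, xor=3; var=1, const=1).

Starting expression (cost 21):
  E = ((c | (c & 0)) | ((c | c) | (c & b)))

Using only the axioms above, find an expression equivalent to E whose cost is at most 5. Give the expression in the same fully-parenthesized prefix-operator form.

(c | c)   [cost 5]

1. [or_idem →] (c | c)  →  c;  E = ((c | (c & 0)) | (c | (c & b)))
2. [absorb_or →] (c | (c & 0))  →  c;  E = (c | (c | (c & b)))
3. [absorb_or →] (c | (c & b))  →  c;  cost 5 ≤ 5, done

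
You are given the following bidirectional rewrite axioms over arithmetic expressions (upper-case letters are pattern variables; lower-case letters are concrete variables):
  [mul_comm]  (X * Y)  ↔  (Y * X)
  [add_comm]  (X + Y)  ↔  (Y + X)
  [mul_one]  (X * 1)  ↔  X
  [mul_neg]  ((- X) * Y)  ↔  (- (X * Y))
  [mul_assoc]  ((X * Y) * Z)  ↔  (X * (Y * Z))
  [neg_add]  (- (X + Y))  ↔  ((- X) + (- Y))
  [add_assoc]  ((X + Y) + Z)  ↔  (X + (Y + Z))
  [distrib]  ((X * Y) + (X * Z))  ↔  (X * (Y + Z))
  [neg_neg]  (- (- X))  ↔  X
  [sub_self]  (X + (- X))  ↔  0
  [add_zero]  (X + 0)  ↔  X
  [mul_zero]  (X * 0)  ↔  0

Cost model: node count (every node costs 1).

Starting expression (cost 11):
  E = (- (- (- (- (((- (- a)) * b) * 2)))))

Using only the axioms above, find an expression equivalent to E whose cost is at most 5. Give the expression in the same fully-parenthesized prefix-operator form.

1. [neg_neg →] (- (- (- (- (((- (- a)) * b) * 2)))))  →  (- (- (((- (- a)) * b) * 2)))
2. [neg_neg →] (- (- (((- (- a)) * b) * 2)))  →  (((- (- a)) * b) * 2)
3. [neg_neg →] (- (- a))  →  a;  cost 5 ≤ 5, done

((a * b) * 2)   [cost 5]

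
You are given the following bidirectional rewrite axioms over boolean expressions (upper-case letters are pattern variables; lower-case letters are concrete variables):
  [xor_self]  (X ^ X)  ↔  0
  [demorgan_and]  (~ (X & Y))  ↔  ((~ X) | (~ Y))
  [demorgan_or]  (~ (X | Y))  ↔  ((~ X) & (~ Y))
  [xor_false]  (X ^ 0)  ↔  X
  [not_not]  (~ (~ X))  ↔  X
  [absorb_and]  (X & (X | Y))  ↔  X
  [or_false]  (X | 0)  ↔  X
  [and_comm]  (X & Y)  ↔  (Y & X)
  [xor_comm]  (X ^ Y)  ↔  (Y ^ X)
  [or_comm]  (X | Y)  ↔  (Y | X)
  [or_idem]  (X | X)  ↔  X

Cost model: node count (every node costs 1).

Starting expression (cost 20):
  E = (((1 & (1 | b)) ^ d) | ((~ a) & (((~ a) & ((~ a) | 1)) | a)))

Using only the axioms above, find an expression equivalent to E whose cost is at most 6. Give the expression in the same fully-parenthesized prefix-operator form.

((1 ^ d) | (~ a))   [cost 6]

1. [absorb_and →] ((~ a) & ((~ a) | 1))  →  (~ a);  E = (((1 & (1 | b)) ^ d) | ((~ a) & ((~ a) | a)))
2. [absorb_and →] ((~ a) & ((~ a) | a))  →  (~ a);  E = (((1 & (1 | b)) ^ d) | (~ a))
3. [absorb_and →] (1 & (1 | b))  →  1;  cost 6 ≤ 6, done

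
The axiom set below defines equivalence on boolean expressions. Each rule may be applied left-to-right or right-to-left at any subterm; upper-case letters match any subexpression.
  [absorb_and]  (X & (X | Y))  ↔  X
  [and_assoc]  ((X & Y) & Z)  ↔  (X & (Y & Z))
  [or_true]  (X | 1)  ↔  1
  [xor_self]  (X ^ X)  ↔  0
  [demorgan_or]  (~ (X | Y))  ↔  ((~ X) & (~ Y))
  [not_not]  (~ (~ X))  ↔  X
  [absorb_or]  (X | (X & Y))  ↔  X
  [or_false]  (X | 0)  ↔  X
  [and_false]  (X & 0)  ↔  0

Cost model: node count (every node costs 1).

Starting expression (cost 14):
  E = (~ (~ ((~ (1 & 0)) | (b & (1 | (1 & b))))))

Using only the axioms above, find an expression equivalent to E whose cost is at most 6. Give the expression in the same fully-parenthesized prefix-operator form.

step 1: not_not (→) rewrites (~ (~ ((~ (1 & 0)) | (b & (1 | (1 & b)))))) into ((~ (1 & 0)) | (b & (1 | (1 & b))))
step 2: absorb_or (→) rewrites (1 | (1 & b)) into 1, now ((~ (1 & 0)) | (b & 1))
step 3: and_false (→) rewrites (1 & 0) into 0, reaching cost 6 (bound 6)

((~ 0) | (b & 1))   [cost 6]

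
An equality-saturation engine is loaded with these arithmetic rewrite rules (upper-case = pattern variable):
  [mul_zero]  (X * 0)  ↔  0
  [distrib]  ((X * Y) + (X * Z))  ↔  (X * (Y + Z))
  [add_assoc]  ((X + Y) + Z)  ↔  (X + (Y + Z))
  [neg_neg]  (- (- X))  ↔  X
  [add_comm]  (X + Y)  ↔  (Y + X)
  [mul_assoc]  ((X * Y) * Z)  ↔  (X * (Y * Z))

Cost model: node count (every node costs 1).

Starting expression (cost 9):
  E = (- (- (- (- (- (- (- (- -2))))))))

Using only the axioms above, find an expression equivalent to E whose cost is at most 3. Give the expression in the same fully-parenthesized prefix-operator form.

(1) (- (- (- (- (- (- (- (- -2))))))))  =[neg_neg →]=  (- (- (- (- (- (- -2))))))
(2) (- (- (- (- (- -2)))))  =[neg_neg →]=  (- (- (- -2)))    ⊢ (- (- (- (- -2))))
(3) (- (- (- (- -2))))  =[neg_neg →]=  (- (- -2))    ⊢ cost 3, within 3

(- (- -2))   [cost 3]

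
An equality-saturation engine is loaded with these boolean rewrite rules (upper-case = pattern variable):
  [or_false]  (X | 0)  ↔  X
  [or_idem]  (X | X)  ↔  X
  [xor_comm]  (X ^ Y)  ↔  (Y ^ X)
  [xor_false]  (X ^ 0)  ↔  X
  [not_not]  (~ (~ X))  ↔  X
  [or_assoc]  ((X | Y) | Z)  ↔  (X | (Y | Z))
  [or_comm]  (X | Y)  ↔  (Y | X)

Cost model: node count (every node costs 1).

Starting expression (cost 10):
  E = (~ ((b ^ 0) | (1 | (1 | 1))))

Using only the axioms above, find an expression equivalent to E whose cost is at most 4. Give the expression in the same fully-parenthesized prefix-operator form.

(~ (b | 1))   [cost 4]

(1) (b ^ 0)  =[xor_false →]=  b    ⊢ (~ (b | (1 | (1 | 1))))
(2) (1 | 1)  =[or_idem →]=  1    ⊢ (~ (b | (1 | 1)))
(3) (1 | 1)  =[or_idem →]=  1    ⊢ cost 4, within 4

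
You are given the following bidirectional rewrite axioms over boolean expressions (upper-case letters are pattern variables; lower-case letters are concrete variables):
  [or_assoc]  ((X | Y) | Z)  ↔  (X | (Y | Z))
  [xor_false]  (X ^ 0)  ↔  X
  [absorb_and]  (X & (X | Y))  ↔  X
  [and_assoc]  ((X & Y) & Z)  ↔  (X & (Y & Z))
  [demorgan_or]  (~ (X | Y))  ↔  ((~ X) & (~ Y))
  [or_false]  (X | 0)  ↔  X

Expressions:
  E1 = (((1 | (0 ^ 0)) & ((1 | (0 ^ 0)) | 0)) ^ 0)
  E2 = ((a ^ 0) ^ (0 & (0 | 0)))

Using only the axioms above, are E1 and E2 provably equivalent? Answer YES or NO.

Every axiom is a valid identity, so a rewrite proof would force E1 and E2 to agree under every assignment.
At a=0: E1 = 1 but E2 = 0; they differ, so no derivation exists.

NO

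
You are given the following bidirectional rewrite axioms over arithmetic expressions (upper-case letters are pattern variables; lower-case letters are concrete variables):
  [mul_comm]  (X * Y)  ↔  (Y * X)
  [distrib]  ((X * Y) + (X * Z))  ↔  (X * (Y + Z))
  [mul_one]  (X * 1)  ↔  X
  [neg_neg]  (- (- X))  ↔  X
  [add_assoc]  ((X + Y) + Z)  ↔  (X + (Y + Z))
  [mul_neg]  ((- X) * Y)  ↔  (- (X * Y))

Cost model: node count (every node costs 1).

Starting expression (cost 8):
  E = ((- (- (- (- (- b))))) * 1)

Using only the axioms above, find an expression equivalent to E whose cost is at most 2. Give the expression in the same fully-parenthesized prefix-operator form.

(1) ((- (- (- (- (- b))))) * 1)  =[mul_one →]=  (- (- (- (- (- b)))))
(2) (- (- (- (- (- b)))))  =[neg_neg →]=  (- (- (- b)))
(3) (- (- (- b)))  =[neg_neg →]=  (- b)    ⊢ cost 2, within 2

(- b)   [cost 2]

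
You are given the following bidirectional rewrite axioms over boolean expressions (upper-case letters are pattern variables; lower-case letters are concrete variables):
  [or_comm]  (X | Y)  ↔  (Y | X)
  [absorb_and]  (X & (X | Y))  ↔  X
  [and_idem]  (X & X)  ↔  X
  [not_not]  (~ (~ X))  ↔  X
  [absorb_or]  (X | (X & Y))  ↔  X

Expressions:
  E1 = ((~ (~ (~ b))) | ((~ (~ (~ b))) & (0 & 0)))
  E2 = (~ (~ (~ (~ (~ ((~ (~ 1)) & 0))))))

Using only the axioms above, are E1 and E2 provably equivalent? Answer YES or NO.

NO

Every axiom is a valid identity, so a rewrite proof would force E1 and E2 to agree under every assignment.
At b=1: E1 = 0 but E2 = 1; they differ, so no derivation exists.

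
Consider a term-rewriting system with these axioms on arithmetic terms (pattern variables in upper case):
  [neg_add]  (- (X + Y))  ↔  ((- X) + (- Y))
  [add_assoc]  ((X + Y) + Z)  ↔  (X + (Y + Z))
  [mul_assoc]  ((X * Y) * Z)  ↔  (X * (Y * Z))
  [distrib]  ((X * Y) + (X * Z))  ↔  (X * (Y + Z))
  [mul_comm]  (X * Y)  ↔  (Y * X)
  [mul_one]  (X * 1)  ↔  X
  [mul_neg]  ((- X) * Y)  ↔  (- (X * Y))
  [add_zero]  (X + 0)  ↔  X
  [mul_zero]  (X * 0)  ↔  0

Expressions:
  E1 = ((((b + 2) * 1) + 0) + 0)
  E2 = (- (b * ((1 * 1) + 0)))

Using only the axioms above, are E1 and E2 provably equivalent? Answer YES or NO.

Every axiom is a valid identity, so a rewrite proof would force E1 and E2 to agree under every assignment.
At b=0: E1 = 2 but E2 = 0; they differ, so no derivation exists.

NO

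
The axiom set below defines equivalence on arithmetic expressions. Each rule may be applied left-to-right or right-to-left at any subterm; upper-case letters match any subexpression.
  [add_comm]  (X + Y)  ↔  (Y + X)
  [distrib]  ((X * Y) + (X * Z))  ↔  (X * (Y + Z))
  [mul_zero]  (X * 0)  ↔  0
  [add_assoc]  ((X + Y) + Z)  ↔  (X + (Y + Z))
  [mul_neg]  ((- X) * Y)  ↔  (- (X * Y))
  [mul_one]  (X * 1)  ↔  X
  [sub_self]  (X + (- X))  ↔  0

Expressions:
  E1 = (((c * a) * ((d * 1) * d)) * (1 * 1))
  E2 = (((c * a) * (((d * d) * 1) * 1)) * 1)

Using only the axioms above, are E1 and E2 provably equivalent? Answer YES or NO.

YES

1. [mul_one →] (1 * 1)  →  1;  E1 = (((c * a) * ((d * 1) * d)) * 1)
2. [mul_one →] (d * 1)  →  d;  E1 = (((c * a) * (d * d)) * 1)
3. [mul_one ←] (d * d)  →  ((d * d) * 1);  E1 = (((c * a) * ((d * d) * 1)) * 1)
4. [mul_one ←] (d * d)  →  ((d * d) * 1);  this is E2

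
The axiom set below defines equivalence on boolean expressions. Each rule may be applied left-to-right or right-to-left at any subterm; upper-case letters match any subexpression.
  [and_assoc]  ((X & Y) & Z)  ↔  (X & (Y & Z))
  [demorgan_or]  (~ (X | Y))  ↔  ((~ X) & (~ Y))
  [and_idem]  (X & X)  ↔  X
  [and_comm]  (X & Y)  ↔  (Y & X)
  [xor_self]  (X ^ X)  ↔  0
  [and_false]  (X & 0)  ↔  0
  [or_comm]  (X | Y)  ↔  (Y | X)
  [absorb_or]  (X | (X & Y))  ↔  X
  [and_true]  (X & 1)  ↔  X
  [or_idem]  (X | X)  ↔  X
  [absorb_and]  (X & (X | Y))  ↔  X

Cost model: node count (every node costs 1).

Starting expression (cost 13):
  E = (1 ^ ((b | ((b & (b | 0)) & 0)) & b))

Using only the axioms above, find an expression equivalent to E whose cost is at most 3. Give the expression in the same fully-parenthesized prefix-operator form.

(1 ^ b)   [cost 3]

(1) (b & (b | 0))  =[absorb_and →]=  b    ⊢ (1 ^ ((b | (b & 0)) & b))
(2) (b | (b & 0))  =[absorb_or →]=  b    ⊢ (1 ^ (b & b))
(3) (b & b)  =[and_idem →]=  b    ⊢ cost 3, within 3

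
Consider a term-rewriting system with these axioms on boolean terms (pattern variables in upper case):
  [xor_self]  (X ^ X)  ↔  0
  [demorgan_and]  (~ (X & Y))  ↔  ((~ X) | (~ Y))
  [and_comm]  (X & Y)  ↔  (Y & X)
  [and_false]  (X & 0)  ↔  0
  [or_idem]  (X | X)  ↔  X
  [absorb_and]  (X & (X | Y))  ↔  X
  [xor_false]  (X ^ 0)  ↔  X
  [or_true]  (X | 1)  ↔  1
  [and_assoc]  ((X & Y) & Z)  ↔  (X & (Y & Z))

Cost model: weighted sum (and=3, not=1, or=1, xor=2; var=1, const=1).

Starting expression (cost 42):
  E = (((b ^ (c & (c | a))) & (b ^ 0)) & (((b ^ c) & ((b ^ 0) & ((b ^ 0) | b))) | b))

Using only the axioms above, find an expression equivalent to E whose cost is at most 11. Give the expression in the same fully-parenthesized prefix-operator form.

(1) (c & (c | a))  =[absorb_and →]=  c    ⊢ (((b ^ c) & (b ^ 0)) & (((b ^ c) & ((b ^ 0) & ((b ^ 0) | b))) | b))
(2) ((b ^ 0) & ((b ^ 0) | b))  =[absorb_and →]=  (b ^ 0)    ⊢ (((b ^ c) & (b ^ 0)) & (((b ^ c) & (b ^ 0)) | b))
(3) (((b ^ c) & (b ^ 0)) & (((b ^ c) & (b ^ 0)) | b))  =[absorb_and →]=  ((b ^ c) & (b ^ 0))    ⊢ cost 11, within 11

((b ^ c) & (b ^ 0))   [cost 11]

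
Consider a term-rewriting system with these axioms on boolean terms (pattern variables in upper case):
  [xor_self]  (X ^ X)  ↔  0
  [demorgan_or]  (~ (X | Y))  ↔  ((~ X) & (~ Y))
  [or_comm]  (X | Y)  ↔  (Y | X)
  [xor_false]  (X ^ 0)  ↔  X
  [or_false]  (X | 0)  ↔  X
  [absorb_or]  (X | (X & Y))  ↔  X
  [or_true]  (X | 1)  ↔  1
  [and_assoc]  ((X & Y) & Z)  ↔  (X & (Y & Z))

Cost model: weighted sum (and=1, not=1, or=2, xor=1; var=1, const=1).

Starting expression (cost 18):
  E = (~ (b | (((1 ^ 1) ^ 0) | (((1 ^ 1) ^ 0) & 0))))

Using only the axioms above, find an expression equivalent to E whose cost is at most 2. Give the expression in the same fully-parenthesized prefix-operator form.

(~ b)   [cost 2]

(1) (((1 ^ 1) ^ 0) | (((1 ^ 1) ^ 0) & 0))  =[absorb_or →]=  ((1 ^ 1) ^ 0)    ⊢ (~ (b | ((1 ^ 1) ^ 0)))
(2) ((1 ^ 1) ^ 0)  =[xor_false →]=  (1 ^ 1)    ⊢ (~ (b | (1 ^ 1)))
(3) (1 ^ 1)  =[xor_self →]=  0    ⊢ (~ (b | 0))
(4) (b | 0)  =[or_false →]=  b    ⊢ cost 2, within 2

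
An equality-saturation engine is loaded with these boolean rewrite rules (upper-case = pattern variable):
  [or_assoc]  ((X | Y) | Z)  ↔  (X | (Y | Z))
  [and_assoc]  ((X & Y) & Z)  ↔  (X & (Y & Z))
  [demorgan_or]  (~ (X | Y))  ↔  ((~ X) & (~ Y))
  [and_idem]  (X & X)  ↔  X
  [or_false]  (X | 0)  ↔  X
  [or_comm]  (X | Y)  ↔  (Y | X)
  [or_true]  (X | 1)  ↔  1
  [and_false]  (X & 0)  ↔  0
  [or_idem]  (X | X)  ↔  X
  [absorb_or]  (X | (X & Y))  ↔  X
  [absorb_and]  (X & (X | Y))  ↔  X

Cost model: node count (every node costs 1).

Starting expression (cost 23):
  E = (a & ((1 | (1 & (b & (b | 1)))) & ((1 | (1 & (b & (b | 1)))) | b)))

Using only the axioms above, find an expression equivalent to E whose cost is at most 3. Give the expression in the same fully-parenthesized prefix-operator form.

1. [absorb_and →] ((1 | (1 & (b & (b | 1)))) & ((1 | (1 & (b & (b | 1)))) | b))  →  (1 | (1 & (b & (b | 1))));  E = (a & (1 | (1 & (b & (b | 1)))))
2. [absorb_and →] (b & (b | 1))  →  b;  E = (a & (1 | (1 & b)))
3. [absorb_or →] (1 | (1 & b))  →  1;  cost 3 ≤ 3, done

(a & 1)   [cost 3]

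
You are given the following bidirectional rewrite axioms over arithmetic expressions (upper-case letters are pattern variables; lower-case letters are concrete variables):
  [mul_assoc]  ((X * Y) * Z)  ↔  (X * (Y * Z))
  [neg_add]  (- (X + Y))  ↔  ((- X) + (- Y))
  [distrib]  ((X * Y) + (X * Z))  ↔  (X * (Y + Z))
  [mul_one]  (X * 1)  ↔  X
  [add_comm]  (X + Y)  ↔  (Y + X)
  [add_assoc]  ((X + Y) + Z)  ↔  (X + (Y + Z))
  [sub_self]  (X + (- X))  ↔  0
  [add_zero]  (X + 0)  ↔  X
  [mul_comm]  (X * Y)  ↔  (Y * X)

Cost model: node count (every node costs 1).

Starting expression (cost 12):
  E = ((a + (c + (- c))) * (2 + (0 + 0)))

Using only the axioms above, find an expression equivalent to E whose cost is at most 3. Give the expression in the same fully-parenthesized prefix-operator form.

(1) (c + (- c))  =[sub_self →]=  0    ⊢ ((a + 0) * (2 + (0 + 0)))
(2) (0 + 0)  =[add_zero →]=  0    ⊢ ((a + 0) * (2 + 0))
(3) (a + 0)  =[add_zero →]=  a    ⊢ (a * (2 + 0))
(4) (2 + 0)  =[add_zero →]=  2    ⊢ cost 3, within 3

(a * 2)   [cost 3]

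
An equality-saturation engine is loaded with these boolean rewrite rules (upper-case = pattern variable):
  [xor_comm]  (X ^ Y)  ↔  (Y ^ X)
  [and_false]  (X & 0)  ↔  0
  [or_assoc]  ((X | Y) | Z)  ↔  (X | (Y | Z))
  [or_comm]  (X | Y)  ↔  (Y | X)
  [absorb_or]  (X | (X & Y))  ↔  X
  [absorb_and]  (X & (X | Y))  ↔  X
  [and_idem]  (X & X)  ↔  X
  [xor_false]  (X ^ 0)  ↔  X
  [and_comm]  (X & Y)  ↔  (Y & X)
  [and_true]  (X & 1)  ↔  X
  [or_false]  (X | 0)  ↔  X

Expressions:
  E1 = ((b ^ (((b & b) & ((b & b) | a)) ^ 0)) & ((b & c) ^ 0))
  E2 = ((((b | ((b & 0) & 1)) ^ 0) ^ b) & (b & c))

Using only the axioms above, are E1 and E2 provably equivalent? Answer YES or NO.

1. [absorb_and →] ((b & b) & ((b & b) | a))  →  (b & b);  E1 = ((b ^ ((b & b) ^ 0)) & ((b & c) ^ 0))
2. [xor_false →] ((b & b) ^ 0)  →  (b & b);  E1 = ((b ^ (b & b)) & ((b & c) ^ 0))
3. [xor_false →] ((b & c) ^ 0)  →  (b & c);  E1 = ((b ^ (b & b)) & (b & c))
4. [and_idem →] (b & b)  →  b;  E1 = ((b ^ b) & (b & c))
5. [absorb_or ←] b  →  (b | (b & 0));  E1 = (((b | (b & 0)) ^ b) & (b & c))
6. [xor_false ←] (b | (b & 0))  →  ((b | (b & 0)) ^ 0);  E1 = ((((b | (b & 0)) ^ 0) ^ b) & (b & c))
7. [and_true ←] (b & 0)  →  ((b & 0) & 1);  this is E2

YES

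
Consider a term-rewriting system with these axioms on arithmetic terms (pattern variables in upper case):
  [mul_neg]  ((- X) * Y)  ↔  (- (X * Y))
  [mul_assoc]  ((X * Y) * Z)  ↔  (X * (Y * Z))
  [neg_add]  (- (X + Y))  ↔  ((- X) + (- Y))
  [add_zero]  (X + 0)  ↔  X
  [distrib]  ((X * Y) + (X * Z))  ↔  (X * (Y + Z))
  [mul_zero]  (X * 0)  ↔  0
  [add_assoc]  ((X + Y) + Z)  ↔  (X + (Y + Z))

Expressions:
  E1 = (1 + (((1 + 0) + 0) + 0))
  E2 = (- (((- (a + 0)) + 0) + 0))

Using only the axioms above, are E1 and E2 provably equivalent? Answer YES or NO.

The axioms are sound identities: if E1 ↔* E2 then E1 and E2 evaluate identically under any assignment.
Under a=0: E1 evaluates to 2, E2 to 0. Distinct ⇒ no rewrite sequence connects them.

NO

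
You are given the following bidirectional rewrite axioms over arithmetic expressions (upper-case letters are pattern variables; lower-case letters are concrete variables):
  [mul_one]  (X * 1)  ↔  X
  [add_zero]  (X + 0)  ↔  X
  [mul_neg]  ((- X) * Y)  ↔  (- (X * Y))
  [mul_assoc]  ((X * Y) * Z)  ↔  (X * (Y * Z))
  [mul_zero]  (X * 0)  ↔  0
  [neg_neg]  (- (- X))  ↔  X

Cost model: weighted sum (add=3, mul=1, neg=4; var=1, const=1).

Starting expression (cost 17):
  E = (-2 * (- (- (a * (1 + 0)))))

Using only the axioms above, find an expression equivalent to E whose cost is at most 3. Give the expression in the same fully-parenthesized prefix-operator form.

(-2 * a)   [cost 3]

step 1: add_zero (→) rewrites (1 + 0) into 1, now (-2 * (- (- (a * 1))))
step 2: neg_neg (→) rewrites (- (- (a * 1))) into (a * 1), now (-2 * (a * 1))
step 3: mul_one (→) rewrites (a * 1) into a, reaching cost 3 (bound 3)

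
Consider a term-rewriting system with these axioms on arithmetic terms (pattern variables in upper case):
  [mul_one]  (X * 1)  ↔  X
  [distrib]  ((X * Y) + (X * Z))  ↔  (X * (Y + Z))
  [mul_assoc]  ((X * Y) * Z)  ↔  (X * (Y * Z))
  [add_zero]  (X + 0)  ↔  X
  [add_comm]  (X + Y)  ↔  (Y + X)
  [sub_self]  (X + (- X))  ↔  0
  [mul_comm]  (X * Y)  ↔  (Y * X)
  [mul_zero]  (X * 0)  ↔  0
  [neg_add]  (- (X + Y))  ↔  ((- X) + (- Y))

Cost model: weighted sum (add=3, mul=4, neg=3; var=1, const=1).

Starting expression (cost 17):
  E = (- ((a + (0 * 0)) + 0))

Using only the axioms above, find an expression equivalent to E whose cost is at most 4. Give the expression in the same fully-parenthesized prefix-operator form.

(- a)   [cost 4]

(1) (0 * 0)  =[mul_zero →]=  0    ⊢ (- ((a + 0) + 0))
(2) (a + 0)  =[add_zero →]=  a    ⊢ (- (a + 0))
(3) (a + 0)  =[add_zero →]=  a    ⊢ cost 4, within 4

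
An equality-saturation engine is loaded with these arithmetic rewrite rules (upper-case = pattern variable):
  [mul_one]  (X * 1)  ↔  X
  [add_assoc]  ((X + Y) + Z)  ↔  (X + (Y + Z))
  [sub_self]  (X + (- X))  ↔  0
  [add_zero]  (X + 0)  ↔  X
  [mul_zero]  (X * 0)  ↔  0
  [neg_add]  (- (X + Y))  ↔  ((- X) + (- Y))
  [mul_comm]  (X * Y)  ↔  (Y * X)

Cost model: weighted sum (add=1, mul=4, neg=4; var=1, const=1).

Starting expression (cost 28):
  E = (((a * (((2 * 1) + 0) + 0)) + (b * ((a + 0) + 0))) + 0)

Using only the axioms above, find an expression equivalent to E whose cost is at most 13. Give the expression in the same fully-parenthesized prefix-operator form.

step 1: add_zero (→) rewrites (((a * (((2 * 1) + 0) + 0)) + (b * ((a + 0) + 0))) + 0) into ((a * (((2 * 1) + 0) + 0)) + (b * ((a + 0) + 0)))
step 2: add_zero (→) rewrites ((a + 0) + 0) into (a + 0), now ((a * (((2 * 1) + 0) + 0)) + (b * (a + 0)))
step 3: add_zero (→) rewrites (((2 * 1) + 0) + 0) into ((2 * 1) + 0), now ((a * ((2 * 1) + 0)) + (b * (a + 0)))
step 4: add_zero (→) rewrites (a + 0) into a, now ((a * ((2 * 1) + 0)) + (b * a))
step 5: mul_one (→) rewrites (2 * 1) into 2, now ((a * (2 + 0)) + (b * a))
step 6: add_zero (→) rewrites (2 + 0) into 2, reaching cost 13 (bound 13)

((a * 2) + (b * a))   [cost 13]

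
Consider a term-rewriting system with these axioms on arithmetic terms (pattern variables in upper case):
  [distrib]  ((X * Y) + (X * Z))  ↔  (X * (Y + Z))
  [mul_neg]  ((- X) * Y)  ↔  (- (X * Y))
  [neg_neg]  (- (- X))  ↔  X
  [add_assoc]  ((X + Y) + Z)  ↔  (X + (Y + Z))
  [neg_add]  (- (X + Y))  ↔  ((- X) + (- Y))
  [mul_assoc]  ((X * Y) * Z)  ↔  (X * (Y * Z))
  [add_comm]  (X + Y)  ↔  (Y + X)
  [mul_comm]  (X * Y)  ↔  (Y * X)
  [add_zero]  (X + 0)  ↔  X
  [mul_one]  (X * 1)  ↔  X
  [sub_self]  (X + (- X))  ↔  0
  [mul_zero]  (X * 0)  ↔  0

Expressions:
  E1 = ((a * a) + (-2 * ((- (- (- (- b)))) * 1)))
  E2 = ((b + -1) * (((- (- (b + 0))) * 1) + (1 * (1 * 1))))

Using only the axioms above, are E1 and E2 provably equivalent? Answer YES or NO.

NO

All listed rules preserve value, hence provable equivalence implies equal values everywhere; look for a separating assignment.
a=0, b=0 gives E1 ↦ 0, E2 ↦ -1; values differ ⇒ not provably equivalent.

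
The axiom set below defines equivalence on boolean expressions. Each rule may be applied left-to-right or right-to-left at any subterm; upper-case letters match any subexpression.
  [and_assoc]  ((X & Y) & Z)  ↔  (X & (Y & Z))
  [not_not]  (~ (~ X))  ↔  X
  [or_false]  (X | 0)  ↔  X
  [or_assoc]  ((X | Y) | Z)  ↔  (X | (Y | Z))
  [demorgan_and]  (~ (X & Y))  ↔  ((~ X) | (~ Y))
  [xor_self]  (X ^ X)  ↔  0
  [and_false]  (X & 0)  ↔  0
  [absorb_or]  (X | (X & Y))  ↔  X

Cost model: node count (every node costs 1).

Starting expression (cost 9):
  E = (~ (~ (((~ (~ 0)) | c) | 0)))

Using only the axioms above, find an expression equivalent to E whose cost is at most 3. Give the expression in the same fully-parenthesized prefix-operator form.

(0 | c)   [cost 3]

step 1: not_not (→) rewrites (~ (~ (((~ (~ 0)) | c) | 0))) into (((~ (~ 0)) | c) | 0)
step 2: or_false (→) rewrites (((~ (~ 0)) | c) | 0) into ((~ (~ 0)) | c)
step 3: not_not (→) rewrites (~ (~ 0)) into 0, reaching cost 3 (bound 3)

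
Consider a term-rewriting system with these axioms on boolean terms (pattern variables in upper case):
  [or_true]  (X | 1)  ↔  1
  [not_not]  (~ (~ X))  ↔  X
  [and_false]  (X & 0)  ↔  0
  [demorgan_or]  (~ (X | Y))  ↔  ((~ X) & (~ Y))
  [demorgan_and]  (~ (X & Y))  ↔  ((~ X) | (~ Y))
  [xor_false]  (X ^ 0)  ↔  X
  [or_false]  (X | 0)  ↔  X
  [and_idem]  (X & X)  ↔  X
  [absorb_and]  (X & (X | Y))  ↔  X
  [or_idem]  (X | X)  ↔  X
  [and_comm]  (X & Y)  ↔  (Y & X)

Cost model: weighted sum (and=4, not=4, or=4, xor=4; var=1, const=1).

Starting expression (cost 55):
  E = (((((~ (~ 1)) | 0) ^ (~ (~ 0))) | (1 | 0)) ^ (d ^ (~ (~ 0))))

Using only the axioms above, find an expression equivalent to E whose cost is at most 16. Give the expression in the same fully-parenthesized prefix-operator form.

step 1: or_false (→) rewrites ((~ (~ 1)) | 0) into (~ (~ 1)), now ((((~ (~ 1)) ^ (~ (~ 0))) | (1 | 0)) ^ (d ^ (~ (~ 0))))
step 2: not_not (→) rewrites (~ (~ 0)) into 0, now ((((~ (~ 1)) ^ (~ (~ 0))) | (1 | 0)) ^ (d ^ 0))
step 3: not_not (→) rewrites (~ (~ 0)) into 0, now ((((~ (~ 1)) ^ 0) | (1 | 0)) ^ (d ^ 0))
step 4: xor_false (→) rewrites ((~ (~ 1)) ^ 0) into (~ (~ 1)), now (((~ (~ 1)) | (1 | 0)) ^ (d ^ 0))
step 5: or_false (→) rewrites (1 | 0) into 1, now (((~ (~ 1)) | 1) ^ (d ^ 0))
step 6: not_not (→) rewrites (~ (~ 1)) into 1, reaching cost 16 (bound 16)

((1 | 1) ^ (d ^ 0))   [cost 16]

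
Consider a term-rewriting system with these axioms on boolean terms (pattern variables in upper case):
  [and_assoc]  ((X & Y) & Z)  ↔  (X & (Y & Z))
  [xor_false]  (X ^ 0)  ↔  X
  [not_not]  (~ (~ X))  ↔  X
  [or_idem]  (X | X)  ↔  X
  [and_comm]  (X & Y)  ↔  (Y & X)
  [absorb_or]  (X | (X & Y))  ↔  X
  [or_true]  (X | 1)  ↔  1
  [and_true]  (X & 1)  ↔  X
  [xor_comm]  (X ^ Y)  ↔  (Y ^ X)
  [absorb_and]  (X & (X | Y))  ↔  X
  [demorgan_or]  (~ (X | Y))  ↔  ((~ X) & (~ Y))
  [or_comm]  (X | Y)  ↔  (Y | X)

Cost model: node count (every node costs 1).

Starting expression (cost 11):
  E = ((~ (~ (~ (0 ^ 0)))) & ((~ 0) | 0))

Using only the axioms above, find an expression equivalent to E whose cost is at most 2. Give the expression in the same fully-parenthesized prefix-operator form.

(~ 0)   [cost 2]

step 1: not_not (→) rewrites (~ (~ (0 ^ 0))) into (0 ^ 0), now ((~ (0 ^ 0)) & ((~ 0) | 0))
step 2: xor_false (→) rewrites (0 ^ 0) into 0, now ((~ 0) & ((~ 0) | 0))
step 3: absorb_and (→) rewrites ((~ 0) & ((~ 0) | 0)) into (~ 0), reaching cost 2 (bound 2)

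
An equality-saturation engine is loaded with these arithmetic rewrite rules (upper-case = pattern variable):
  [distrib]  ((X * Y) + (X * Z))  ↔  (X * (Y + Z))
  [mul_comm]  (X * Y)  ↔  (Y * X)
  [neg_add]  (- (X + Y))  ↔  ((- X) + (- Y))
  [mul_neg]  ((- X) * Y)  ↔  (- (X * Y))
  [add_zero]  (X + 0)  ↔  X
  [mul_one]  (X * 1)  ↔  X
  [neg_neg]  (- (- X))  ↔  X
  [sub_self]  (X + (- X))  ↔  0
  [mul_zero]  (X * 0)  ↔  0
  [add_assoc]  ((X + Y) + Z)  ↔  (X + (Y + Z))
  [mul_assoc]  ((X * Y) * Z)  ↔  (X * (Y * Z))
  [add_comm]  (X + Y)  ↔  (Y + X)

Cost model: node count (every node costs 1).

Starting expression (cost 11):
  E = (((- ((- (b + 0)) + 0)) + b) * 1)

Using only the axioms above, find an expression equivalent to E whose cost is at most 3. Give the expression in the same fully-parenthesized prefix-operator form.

(b + b)   [cost 3]

step 1: mul_one (→) rewrites (((- ((- (b + 0)) + 0)) + b) * 1) into ((- ((- (b + 0)) + 0)) + b)
step 2: add_zero (→) rewrites (b + 0) into b, now ((- ((- b) + 0)) + b)
step 3: add_zero (→) rewrites ((- b) + 0) into (- b), now ((- (- b)) + b)
step 4: neg_neg (→) rewrites (- (- b)) into b, reaching cost 3 (bound 3)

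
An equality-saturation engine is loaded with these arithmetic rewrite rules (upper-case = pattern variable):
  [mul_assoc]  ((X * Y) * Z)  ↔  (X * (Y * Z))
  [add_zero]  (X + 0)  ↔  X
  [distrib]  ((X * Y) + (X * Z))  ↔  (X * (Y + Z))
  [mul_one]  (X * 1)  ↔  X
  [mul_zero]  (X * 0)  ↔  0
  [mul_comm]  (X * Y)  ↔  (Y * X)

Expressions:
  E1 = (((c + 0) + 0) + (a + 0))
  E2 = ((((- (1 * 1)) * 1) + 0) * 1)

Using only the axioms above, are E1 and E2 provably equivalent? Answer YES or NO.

Every axiom is a valid identity, so a rewrite proof would force E1 and E2 to agree under every assignment.
At a=0, c=0: E1 = 0 but E2 = -1; they differ, so no derivation exists.

NO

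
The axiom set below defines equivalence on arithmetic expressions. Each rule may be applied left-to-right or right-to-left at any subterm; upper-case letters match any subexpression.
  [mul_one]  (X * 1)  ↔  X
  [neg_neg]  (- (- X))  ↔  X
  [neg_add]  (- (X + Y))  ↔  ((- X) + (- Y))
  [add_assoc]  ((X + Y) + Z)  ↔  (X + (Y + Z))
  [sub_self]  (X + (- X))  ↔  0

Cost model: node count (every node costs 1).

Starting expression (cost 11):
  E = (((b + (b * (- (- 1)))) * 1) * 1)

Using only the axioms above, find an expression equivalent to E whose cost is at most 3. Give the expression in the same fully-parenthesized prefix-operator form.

1. [neg_neg →] (- (- 1))  →  1;  E = (((b + (b * 1)) * 1) * 1)
2. [mul_one →] ((b + (b * 1)) * 1)  →  (b + (b * 1));  E = ((b + (b * 1)) * 1)
3. [mul_one →] (b * 1)  →  b;  E = ((b + b) * 1)
4. [mul_one →] ((b + b) * 1)  →  (b + b);  cost 3 ≤ 3, done

(b + b)   [cost 3]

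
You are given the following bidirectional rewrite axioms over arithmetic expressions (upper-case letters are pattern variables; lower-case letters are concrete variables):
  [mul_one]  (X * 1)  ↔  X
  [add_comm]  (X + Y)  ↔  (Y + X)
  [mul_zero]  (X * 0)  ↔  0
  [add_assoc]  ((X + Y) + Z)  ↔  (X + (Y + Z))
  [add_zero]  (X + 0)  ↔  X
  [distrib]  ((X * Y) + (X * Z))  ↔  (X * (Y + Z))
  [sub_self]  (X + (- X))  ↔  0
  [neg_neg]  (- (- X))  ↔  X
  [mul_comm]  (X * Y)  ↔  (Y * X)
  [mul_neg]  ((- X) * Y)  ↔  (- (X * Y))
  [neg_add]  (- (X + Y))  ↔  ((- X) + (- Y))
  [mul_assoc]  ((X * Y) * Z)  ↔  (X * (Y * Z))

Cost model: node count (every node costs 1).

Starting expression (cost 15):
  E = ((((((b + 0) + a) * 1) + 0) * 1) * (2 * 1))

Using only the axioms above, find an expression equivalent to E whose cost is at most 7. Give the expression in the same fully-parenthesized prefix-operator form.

1. [add_zero →] (b + 0)  →  b;  E = (((((b + a) * 1) + 0) * 1) * (2 * 1))
2. [mul_one →] ((((b + a) * 1) + 0) * 1)  →  (((b + a) * 1) + 0);  E = ((((b + a) * 1) + 0) * (2 * 1))
3. [add_zero →] (((b + a) * 1) + 0)  →  ((b + a) * 1);  E = (((b + a) * 1) * (2 * 1))
4. [mul_one →] ((b + a) * 1)  →  (b + a);  cost 7 ≤ 7, done

((b + a) * (2 * 1))   [cost 7]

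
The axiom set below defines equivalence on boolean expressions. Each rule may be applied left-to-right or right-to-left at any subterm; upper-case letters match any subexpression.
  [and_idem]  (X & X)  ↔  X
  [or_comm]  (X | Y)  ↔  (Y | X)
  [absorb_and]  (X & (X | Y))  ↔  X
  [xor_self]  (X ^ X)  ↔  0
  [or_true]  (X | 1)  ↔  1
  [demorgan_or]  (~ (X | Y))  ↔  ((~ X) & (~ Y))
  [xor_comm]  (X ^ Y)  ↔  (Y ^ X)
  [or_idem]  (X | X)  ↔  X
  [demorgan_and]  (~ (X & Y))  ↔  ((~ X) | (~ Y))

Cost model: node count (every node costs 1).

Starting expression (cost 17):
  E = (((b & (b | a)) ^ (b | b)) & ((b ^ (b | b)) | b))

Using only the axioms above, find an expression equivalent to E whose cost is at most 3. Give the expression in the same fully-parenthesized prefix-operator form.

(b ^ b)   [cost 3]

(1) (b & (b | a))  =[absorb_and →]=  b    ⊢ ((b ^ (b | b)) & ((b ^ (b | b)) | b))
(2) ((b ^ (b | b)) & ((b ^ (b | b)) | b))  =[absorb_and →]=  (b ^ (b | b))
(3) (b | b)  =[or_idem →]=  b    ⊢ cost 3, within 3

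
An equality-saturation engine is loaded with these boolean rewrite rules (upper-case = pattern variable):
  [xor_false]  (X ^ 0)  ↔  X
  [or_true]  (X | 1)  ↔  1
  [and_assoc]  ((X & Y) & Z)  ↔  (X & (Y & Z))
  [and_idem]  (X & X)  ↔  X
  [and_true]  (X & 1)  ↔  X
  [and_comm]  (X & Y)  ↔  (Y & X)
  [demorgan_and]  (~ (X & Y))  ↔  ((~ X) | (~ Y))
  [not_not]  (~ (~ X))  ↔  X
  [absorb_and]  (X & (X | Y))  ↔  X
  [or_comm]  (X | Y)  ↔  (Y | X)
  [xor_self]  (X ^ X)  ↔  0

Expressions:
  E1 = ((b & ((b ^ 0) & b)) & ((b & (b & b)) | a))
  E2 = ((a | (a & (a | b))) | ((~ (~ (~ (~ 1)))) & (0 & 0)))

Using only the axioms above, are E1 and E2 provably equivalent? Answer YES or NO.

NO

All listed rules preserve value, hence provable equivalence implies equal values everywhere; look for a separating assignment.
a=0, b=1 gives E1 ↦ 1, E2 ↦ 0; values differ ⇒ not provably equivalent.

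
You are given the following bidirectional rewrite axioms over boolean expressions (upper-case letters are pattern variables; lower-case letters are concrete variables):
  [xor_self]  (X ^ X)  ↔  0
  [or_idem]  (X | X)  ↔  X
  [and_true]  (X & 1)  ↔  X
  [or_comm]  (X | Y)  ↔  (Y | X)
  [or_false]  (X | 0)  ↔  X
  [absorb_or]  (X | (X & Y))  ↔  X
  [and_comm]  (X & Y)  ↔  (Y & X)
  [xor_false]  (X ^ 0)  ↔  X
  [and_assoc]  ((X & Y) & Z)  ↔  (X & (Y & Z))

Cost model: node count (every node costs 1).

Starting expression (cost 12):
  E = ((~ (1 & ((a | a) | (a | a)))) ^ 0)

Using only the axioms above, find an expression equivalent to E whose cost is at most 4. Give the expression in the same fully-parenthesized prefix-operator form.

1. [or_idem →] ((a | a) | (a | a))  →  (a | a);  E = ((~ (1 & (a | a))) ^ 0)
2. [or_idem →] (a | a)  →  a;  E = ((~ (1 & a)) ^ 0)
3. [xor_false →] ((~ (1 & a)) ^ 0)  →  (~ (1 & a));  cost 4 ≤ 4, done

(~ (1 & a))   [cost 4]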